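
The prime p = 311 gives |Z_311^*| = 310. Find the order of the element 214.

The order of 214 must divide p − 1 = 310 = 2 · 5 · 31.
Divisors: 1, 2, 5, 10, 31, 62, 155, 310.
Check each in increasing order: 214^1 ≡ 214;  214^2 ≡ 79;  214^5 ≡ 140;  214^10 ≡ 7;  214^31 ≡ 6;  214^62 ≡ 36;  214^155 ≡ 1.
Smallest exponent giving 1 is 155.

155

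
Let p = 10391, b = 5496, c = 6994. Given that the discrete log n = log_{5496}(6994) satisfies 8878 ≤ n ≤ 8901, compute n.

Compute 5496^8878 mod 10391 = 2665, then multiply by 5496 repeatedly:
  5496^8878=2665  5496^8879=5921  5496^8880=7595  5496^8881=1473  5496^8882=1019
  5496^8883=10066  5496^8884=1052  5496^8885=4396  5496^8886=1341  5496^8887=2917
  5496^8888=8910  5496^8889=6968  5496^8890=5293  5496^8891=5919  5496^8892=6994
Found 6994 at exponent 8892.

8892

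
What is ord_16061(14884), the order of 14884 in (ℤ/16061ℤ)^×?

The order of 14884 must divide p − 1 = 16060 = 2^2 · 5 · 11 · 73.
Divisors: 1, 2, 4, 5, 10, 11, 20, 22, 44, 55, 73, 110, 146, 220, 292, 365, 730, 803, 1460, 1606, 3212, 4015, 8030, 16060.
Check each in increasing order: 14884^1 ≡ 14884;  14884^2 ≡ 4083;  14884^4 ≡ 15632;  14884^5 ≡ 7042;  14884^10 ≡ 9457;  14884^11 ≡ 15445;  14884^20 ≡ 7201;  14884^22 ≡ 10053;  14884^44 ≡ 6997;  14884^55 ≡ 10257;  14884^73 ≡ 2017;  14884^110 ≡ 6499;  14884^146 ≡ 4856;  14884^220 ≡ 12632;  14884^292 ≡ 3188;  14884^365 ≡ 5796;  14884^730 ≡ 10065;  14884^803 ≡ 1.
Smallest exponent giving 1 is 803.

803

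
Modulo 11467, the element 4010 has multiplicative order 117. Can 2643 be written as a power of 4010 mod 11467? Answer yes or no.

2643 ∈ ⟨4010⟩ iff 2643^117 ≡ 1 (mod 11467), since |⟨4010⟩| = 117.
2643^117 mod 11467 = 4510.
Since 4510 ≠ 1, 2643 does not lie in the subgroup.

no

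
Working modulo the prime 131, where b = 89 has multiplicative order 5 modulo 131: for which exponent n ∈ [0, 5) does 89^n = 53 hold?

4

Successive powers of 89 modulo 131:
  89^0=1  89^1=89  89^2=61  89^3=58  89^4=53
So 89^4 ≡ 53 (mod 131), giving n = 4.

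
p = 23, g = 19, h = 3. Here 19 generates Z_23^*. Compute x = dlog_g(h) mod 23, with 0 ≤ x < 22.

Successive powers of 19 modulo 23:
  19^0=1  19^1=19  19^2=16  19^3=5  19^4=3
So 19^4 ≡ 3 (mod 23), giving x = 4.

4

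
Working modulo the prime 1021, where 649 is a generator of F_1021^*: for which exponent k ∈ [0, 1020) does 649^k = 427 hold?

713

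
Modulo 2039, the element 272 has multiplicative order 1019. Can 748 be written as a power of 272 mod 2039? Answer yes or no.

no

748 ∈ ⟨272⟩ iff 748^1019 ≡ 1 (mod 2039), since |⟨272⟩| = 1019.
748^1019 mod 2039 = 2038.
Since 2038 ≠ 1, 748 does not lie in the subgroup.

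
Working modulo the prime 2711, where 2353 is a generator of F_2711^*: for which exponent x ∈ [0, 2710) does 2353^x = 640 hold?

446

Baby-step giant-step with m = ceil(sqrt(2710)) = 53.
Baby table (2353^j mod 2711 for j=0..52):
  0:1  1:2353  2:747  3:963  4:2254  5:946  6:207  7:1802
  8:102  9:1438  10:286  11:630  12:2184  13:1607  14:2137  15:2167
  16:2271  17:282  18:2062  19:1907  20:466  21:1254  22:1094  23:1443
  24:1207  25:1654  26:1577  27:2033  28:1445  29:491  30:437  31:792
  32:1119  33:626  34:905  35:1330  36:996  37:1284  38:1198  39:2165
  40:276  41:1499  42:136  43:110  44:1285  45:840  46:201  47:1239
  48:1042  49:1082  50:317  51:376  52:942
Giant step factor: 2353^(-53) ≡ 2405 (mod 2711).
Scan 640·2405^i mod 2711 for i = 0, 1, …:
  i=0: 640   i=1: 2063   i=2: 385   i=3: 1474
  i=4: 1693   i=5: 2454   i=6: 23   i=7: 1095
  i=8: 1094
Match at i=8, j=22: x = 8·53 + 22 = 446.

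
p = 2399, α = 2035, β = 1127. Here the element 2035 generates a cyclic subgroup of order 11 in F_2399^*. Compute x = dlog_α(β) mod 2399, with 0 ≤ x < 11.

Successive powers of 2035 modulo 2399:
  2035^0=1  2035^1=2035  2035^2=551  2035^3=952  2035^4=1327  2035^5=1570
  2035^6=1881  2035^7=1430  2035^8=63  2035^9=1058  2035^10=1127
So 2035^10 ≡ 1127 (mod 2399), giving x = 10.

10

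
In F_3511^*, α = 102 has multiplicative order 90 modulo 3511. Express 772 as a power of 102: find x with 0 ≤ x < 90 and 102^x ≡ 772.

Baby-step giant-step with m = ceil(sqrt(90)) = 10.
Baby table (102^j mod 3511 for j=0..9):
  0:1  1:102  2:3382  3:886  4:2597  5:1569  6:2043  7:1237
  8:3289  9:1933
Giant step factor: 102^(-10) ≡ 1015 (mod 3511).
Scan 772·1015^i mod 3511 for i = 0, 1, …:
  i=0: 772   i=1: 627   i=2: 914   i=3: 806
  i=4: 27   i=5: 2828   i=6: 1933
Match at i=6, j=9: x = 6·10 + 9 = 69.

69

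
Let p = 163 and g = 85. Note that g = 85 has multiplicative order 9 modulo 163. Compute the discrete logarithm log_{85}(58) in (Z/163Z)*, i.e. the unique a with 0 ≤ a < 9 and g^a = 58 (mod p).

6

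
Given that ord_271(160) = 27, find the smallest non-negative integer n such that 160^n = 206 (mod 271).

14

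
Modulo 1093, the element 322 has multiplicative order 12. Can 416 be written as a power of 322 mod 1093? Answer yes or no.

no

416 ∈ ⟨322⟩ iff 416^12 ≡ 1 (mod 1093), since |⟨322⟩| = 12.
416^12 mod 1093 = 1001.
Since 1001 ≠ 1, 416 does not lie in the subgroup.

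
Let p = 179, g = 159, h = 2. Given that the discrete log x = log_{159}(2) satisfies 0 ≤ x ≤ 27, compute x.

Compute 159^0 mod 179 = 1, then multiply by 159 repeatedly:
  159^0=1  159^1=159  159^2=42  159^3=55  159^4=153
  159^5=162  159^6=161  159^7=2
Found 2 at exponent 7.

7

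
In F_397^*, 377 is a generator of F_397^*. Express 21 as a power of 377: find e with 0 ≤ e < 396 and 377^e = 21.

295

Baby-step giant-step with m = ceil(sqrt(396)) = 20.
Baby table (377^j mod 397 for j=0..19):
  0:1  1:377  2:3  3:337  4:9  5:217  6:27  7:254
  8:81  9:365  10:243  11:301  12:332  13:109  14:202  15:327
  16:209  17:187  18:230  19:164
Giant step factor: 377^(-20) ≡ 355 (mod 397).
Scan 21·355^i mod 397 for i = 0, 1, …:
  i=0: 21   i=1: 309   i=2: 123   i=3: 392
  i=4: 210   i=5: 311   i=6: 39   i=7: 347
  i=8: 115   i=9: 331     …   i=13: 134
  i=14: 327
Match at i=14, j=15: e = 14·20 + 15 = 295.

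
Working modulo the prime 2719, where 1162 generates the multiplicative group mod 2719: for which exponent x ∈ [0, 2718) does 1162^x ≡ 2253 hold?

956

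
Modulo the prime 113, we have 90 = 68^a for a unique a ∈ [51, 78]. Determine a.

Compute 68^51 mod 113 = 39, then multiply by 68 repeatedly:
  68^51=39  68^52=53  68^53=101  68^54=88  68^55=108
  68^56=112  68^57=45  68^58=9  68^59=47  68^60=32
  68^61=29  68^62=51  68^63=78  68^64=106  68^65=89
  68^66=63  68^67=103  68^68=111  68^69=90
Found 90 at exponent 69.

69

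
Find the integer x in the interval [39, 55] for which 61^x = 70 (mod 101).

42

Compute 61^39 mod 101 = 8, then multiply by 61 repeatedly:
  61^39=8  61^40=84  61^41=74  61^42=70
Found 70 at exponent 42.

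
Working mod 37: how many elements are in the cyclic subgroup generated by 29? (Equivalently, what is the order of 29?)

The order of 29 must divide p − 1 = 36 = 2^2 · 3^2.
Divisors: 1, 2, 3, 4, 6, 9, 12, 18, 36.
Check each in increasing order: 29^1 ≡ 29;  29^2 ≡ 27;  29^3 ≡ 6;  29^4 ≡ 26;  29^6 ≡ 36;  29^9 ≡ 31;  29^12 ≡ 1.
Smallest exponent giving 1 is 12.

12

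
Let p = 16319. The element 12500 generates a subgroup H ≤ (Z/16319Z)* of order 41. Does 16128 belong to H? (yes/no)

16128 ∈ ⟨12500⟩ iff 16128^41 ≡ 1 (mod 16319), since |⟨12500⟩| = 41.
16128^41 mod 16319 = 16318.
Since 16318 ≠ 1, 16128 does not lie in the subgroup.

no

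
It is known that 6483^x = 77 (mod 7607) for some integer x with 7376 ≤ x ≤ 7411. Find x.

Compute 6483^7376 mod 7607 = 1674, then multiply by 6483 repeatedly:
  6483^7376=1674  6483^7377=4960  6483^7378=891  6483^7379=2640  6483^7380=6977
  6483^7381=669  6483^7382=1137  6483^7383=7595  6483^7384=5881  6483^7385=239
  6483^7386=5216  6483^7387=2213  6483^7388=77
Found 77 at exponent 7388.

7388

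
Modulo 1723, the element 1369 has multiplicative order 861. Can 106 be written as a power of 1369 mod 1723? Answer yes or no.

106 ∈ ⟨1369⟩ iff 106^861 ≡ 1 (mod 1723), since |⟨1369⟩| = 861.
106^861 mod 1723 = 1.
Since 1 = 1, 106 lies in the subgroup.

yes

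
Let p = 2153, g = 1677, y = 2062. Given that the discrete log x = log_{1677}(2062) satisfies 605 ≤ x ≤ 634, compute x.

Compute 1677^605 mod 2153 = 1386, then multiply by 1677 repeatedly:
  1677^605=1386  1677^606=1235  1677^607=2062
Found 2062 at exponent 607.

607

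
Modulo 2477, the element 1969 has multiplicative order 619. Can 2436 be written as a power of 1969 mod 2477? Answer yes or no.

2436 ∈ ⟨1969⟩ iff 2436^619 ≡ 1 (mod 2477), since |⟨1969⟩| = 619.
2436^619 mod 2477 = 1562.
Since 1562 ≠ 1, 2436 does not lie in the subgroup.

no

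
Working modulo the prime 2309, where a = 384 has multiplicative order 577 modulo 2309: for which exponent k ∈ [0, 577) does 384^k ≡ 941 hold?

Baby-step giant-step with m = ceil(sqrt(577)) = 25.
Baby table (384^j mod 2309 for j=0..24):
  0:1  1:384  2:1989  3:1806  4:804  5:1639  6:1328  7:1972
  8:2205  9:1626  10:954  11:1514  12:1817  13:410  14:428  15:413
  16:1580  17:1762  18:71  19:1865  20:370  21:1231  22:1668  23:919
  24:1928
Giant step factor: 384^(-25) ≡ 80 (mod 2309).
Scan 941·80^i mod 2309 for i = 0, 1, …:
  i=0: 941   i=1: 1392   i=2: 528   i=3: 678
  i=4: 1133   i=5: 589   i=6: 940   i=7: 1312
  i=8: 1055   i=9: 1276   i=10: 484   i=11: 1776
  i=12: 1231
Match at i=12, j=21: k = 12·25 + 21 = 321.

321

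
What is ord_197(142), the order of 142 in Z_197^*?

The order of 142 must divide p − 1 = 196 = 2^2 · 7^2.
Divisors: 1, 2, 4, 7, 14, 28, 49, 98, 196.
Check each in increasing order: 142^1 ≡ 142;  142^2 ≡ 70;  142^4 ≡ 172;  142^7 ≡ 114;  142^14 ≡ 191;  142^28 ≡ 36;  142^49 ≡ 1.
Smallest exponent giving 1 is 49.

49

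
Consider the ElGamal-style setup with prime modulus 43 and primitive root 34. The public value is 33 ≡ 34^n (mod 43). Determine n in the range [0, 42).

5

Successive powers of 34 modulo 43:
  34^0=1  34^1=34  34^2=38  34^3=2  34^4=25  34^5=33
So 34^5 ≡ 33 (mod 43), giving n = 5.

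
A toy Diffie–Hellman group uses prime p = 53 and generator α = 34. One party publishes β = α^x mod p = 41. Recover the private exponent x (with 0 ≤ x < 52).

Successive powers of 34 modulo 53:
  34^0=1  34^1=34  34^2=43  34^3=31  34^4=47  34^5=8
  34^6=7  34^7=26  34^8=36  34^9=5  34^10=11  34^11=3
  34^12=49  34^13=23  34^14=40  34^15=35  34^16=24  34^17=21
  34^18=25  34^19=2  34^20=15  34^21=33  34^22=9  34^23=41
So 34^23 ≡ 41 (mod 53), giving x = 23.

23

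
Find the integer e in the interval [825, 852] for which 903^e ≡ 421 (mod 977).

Compute 903^825 mod 977 = 402, then multiply by 903 repeatedly:
  903^825=402  903^826=539  903^827=171  903^828=47  903^829=430
  903^830=421
Found 421 at exponent 830.

830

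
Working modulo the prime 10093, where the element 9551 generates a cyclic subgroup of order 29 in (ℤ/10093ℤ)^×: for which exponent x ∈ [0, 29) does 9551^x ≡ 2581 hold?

18

Successive powers of 9551 modulo 10093:
  9551^0=1  9551^1=9551  9551^2=1067  9551^3=7080  9551^4=8073  9551^5=4796
  9551^6=4562  9551^7=181  9551^8=2828  9551^9=1360  9551^10=9762  9551^11=7821
  9551^12=78  9551^13=8189  9551^14=2482  9551^15=7218  9551^16=3928  9551^17=647
  9551^18=2581
So 9551^18 ≡ 2581 (mod 10093), giving x = 18.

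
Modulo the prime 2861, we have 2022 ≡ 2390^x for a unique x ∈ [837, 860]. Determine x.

846

Compute 2390^837 mod 2861 = 2406, then multiply by 2390 repeatedly:
  2390^837=2406  2390^838=2591  2390^839=1286  2390^840=826  2390^841=50
  2390^842=2199  2390^843=2814  2390^844=2110  2390^845=1818  2390^846=2022
Found 2022 at exponent 846.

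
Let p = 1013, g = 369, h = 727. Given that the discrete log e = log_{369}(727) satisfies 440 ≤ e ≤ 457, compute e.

447

Compute 369^440 mod 1013 = 990, then multiply by 369 repeatedly:
  369^440=990  369^441=630  369^442=493  369^443=590  369^444=928
  369^445=38  369^446=853  369^447=727
Found 727 at exponent 447.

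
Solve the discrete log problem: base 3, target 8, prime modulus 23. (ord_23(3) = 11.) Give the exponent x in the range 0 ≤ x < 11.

10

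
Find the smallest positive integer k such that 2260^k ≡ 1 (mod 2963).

2962

The order of 2260 must divide p − 1 = 2962 = 2 · 1481.
Divisors: 1, 2, 1481, 2962.
Check each in increasing order: 2260^1 ≡ 2260;  2260^2 ≡ 2351;  2260^1481 ≡ 2962;  2260^2962 ≡ 1.
Smallest exponent giving 1 is 2962.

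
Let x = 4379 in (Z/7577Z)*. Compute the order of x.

947

The order of 4379 must divide p − 1 = 7576 = 2^3 · 947.
Divisors: 1, 2, 4, 8, 947, 1894, 3788, 7576.
Check each in increasing order: 4379^1 ≡ 4379;  4379^2 ≡ 5831;  4379^4 ≡ 2562;  4379^8 ≡ 2162;  4379^947 ≡ 1.
Smallest exponent giving 1 is 947.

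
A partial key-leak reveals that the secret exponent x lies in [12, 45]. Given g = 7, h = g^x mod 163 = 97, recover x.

32

Compute 7^12 mod 163 = 65, then multiply by 7 repeatedly:
  7^12=65  7^13=129  7^14=88  7^15=127  7^16=74
  7^17=29  7^18=40  7^19=117  7^20=4  7^21=28
  7^22=33  7^23=68  7^24=150  7^25=72  7^26=15
  7^27=105  7^28=83  7^29=92  7^30=155  7^31=107
  7^32=97
Found 97 at exponent 32.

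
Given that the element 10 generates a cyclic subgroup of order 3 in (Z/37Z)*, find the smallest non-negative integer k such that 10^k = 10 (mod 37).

1

Successive powers of 10 modulo 37:
  10^0=1  10^1=10
So 10^1 ≡ 10 (mod 37), giving k = 1.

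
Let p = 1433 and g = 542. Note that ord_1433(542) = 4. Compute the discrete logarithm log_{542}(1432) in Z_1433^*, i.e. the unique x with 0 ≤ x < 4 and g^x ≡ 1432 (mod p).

Successive powers of 542 modulo 1433:
  542^0=1  542^1=542  542^2=1432
So 542^2 ≡ 1432 (mod 1433), giving x = 2.

2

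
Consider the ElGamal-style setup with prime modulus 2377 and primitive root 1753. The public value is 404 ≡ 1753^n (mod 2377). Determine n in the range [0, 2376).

Baby-step giant-step with m = ceil(sqrt(2376)) = 49.
Baby table (1753^j mod 2377 for j=0..48):
  0:1  1:1753  2:1925  3:1562  4:2259  5:2322  6:1042  7:1090
  8:2039  9:1736  10:648  11:2115  12:1852  13:1951  14:1977  15:15
  16:148  17:351  18:2037  19:607  20:1552  21:1368  22:2088  23:2061
  24:2270  25:212  26:824  27:1633  28:741  29:1131  30:225  31:2220
  32:511  33:2031  34:1974  35:1887  36:1504  37:419  38:14  39:772
  40:803  41:475  42:725  43:1607  44:326  45:998  46:22  47:534
  48:1941
Giant step factor: 1753^(-49) ≡ 1403 (mod 2377).
Scan 404·1403^i mod 2377 for i = 0, 1, …:
  i=0: 404   i=1: 1086   i=2: 1
Match at i=2, j=0: n = 2·49 + 0 = 98.

98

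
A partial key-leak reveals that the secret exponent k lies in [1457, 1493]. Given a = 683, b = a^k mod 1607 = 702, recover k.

1465

Compute 683^1457 mod 1607 = 1366, then multiply by 683 repeatedly:
  683^1457=1366  683^1458=918  683^1459=264  683^1460=328  683^1461=651
  683^1462=1101  683^1463=1514  683^1464=761  683^1465=702
Found 702 at exponent 1465.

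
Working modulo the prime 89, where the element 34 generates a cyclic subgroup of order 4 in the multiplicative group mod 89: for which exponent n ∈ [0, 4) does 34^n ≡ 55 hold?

Successive powers of 34 modulo 89:
  34^0=1  34^1=34  34^2=88  34^3=55
So 34^3 ≡ 55 (mod 89), giving n = 3.

3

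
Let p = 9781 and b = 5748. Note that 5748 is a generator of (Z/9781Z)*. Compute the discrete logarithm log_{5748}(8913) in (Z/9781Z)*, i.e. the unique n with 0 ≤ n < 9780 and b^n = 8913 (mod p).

Baby-step giant-step with m = ceil(sqrt(9780)) = 99.
Baby table (5748^j mod 9781 for j=0..98):
  0:1  1:5748  2:9067  3:3948  4:1184  5:7837  6:5571  7:8895
  8:3173  9:6620  10:3670  11:7324  12:928  13:3499  14:2516  15:5650
  16:3280  17:5453  18:5520  19:9177  20:463  21:892  22:1972  23:8658
  24:456  25:9561  26:6970  27:584  28:1949  29:3607  30:7097  31:6786
  32:9081  33:6172  34:969  35:4423  36:2585  37:1241  38:2919  39:3997
  40:8968  41:2194  42:3403  43:8225  44:5727  45:5731  46:9161  47:6305
  48:2535  49:7271  50:9276  51:2217  52:8454  53:1584  54:8502  55:3620
  56:3573  57:7285  58:1719  59:2002  60:5040  61:8379  62:848  63:3366
  64:950  65:2802  66:6370  67:4477  68:9766  69:1809  70:929  71:9247
  72:1802  73:9598  74:4464  75:3509  76:1310  77:8291  78:3636  79:7512
  80:5642  81:6201  82:1384  83:3279  84:9486  85:6234  86:5229  87:9060
  88:2836  89:6182  90:9544  91:7064  92:2941  93:3300  94:3041  95:1021
  96:108  97:4581  98:1136
Giant step factor: 5748^(-99) ≡ 6048 (mod 9781).
Scan 8913·6048^i mod 9781 for i = 0, 1, …:
  i=0: 8913   i=1: 2733   i=2: 9075   i=3: 4409
  i=4: 2626   i=5: 7485   i=6: 2812   i=7: 7598
  i=8: 1566   i=9: 3160     …   i=78: 8777
  i=79: 1809
Match at i=79, j=69: n = 79·99 + 69 = 7890.

7890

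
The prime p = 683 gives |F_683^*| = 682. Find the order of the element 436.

341

The order of 436 must divide p − 1 = 682 = 2 · 11 · 31.
Divisors: 1, 2, 11, 22, 31, 62, 341, 682.
Check each in increasing order: 436^1 ≡ 436;  436^2 ≡ 222;  436^11 ≡ 646;  436^22 ≡ 3;  436^31 ≡ 341;  436^62 ≡ 171;  436^341 ≡ 1.
Smallest exponent giving 1 is 341.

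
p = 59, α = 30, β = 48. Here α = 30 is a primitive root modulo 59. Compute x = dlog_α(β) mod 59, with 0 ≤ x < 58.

Baby-step giant-step with m = ceil(sqrt(58)) = 8.
Baby table (30^j mod 59 for j=0..7):
  0:1  1:30  2:15  3:37  4:48  5:24  6:12  7:6
Giant step factor: 30^(-8) ≡ 20 (mod 59).
Scan 48·20^i mod 59 for i = 0, 1, …:
  i=0: 48
Match at i=0, j=4: x = 0·8 + 4 = 4.

4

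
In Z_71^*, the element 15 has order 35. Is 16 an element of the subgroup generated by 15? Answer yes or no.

16 ∈ ⟨15⟩ iff 16^35 ≡ 1 (mod 71), since |⟨15⟩| = 35.
16^35 mod 71 = 1.
Since 1 = 1, 16 lies in the subgroup.

yes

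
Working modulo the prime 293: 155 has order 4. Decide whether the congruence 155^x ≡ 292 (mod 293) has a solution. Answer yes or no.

292 ∈ ⟨155⟩ iff 292^4 ≡ 1 (mod 293), since |⟨155⟩| = 4.
292^4 mod 293 = 1.
Since 1 = 1, 292 lies in the subgroup.

yes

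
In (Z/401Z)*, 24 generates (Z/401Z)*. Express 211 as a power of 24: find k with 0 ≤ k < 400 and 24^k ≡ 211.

Baby-step giant-step with m = ceil(sqrt(400)) = 20.
Baby table (24^j mod 401 for j=0..19):
  0:1  1:24  2:175  3:190  4:149  5:368  6:10  7:240
  8:146  9:296  10:287  11:71  12:100  13:395  14:257  15:153
  16:63  17:309  18:198  19:341
Giant step factor: 24^(-20) ≡ 379 (mod 401).
Scan 211·379^i mod 401 for i = 0, 1, …:
  i=0: 211   i=1: 170   i=2: 270   i=3: 75
  i=4: 355   i=5: 210   i=6: 192   i=7: 187
  i=8: 297   i=9: 283   i=10: 190
Match at i=10, j=3: k = 10·20 + 3 = 203.

203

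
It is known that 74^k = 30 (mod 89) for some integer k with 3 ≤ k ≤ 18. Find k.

Compute 74^3 mod 89 = 7, then multiply by 74 repeatedly:
  74^3=7  74^4=73  74^5=62  74^6=49  74^7=66
  74^8=78  74^9=76  74^10=17  74^11=12  74^12=87
  74^13=30
Found 30 at exponent 13.

13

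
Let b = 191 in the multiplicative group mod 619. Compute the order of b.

618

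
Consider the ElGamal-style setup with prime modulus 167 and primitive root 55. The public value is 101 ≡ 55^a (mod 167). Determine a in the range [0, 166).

163

Baby-step giant-step with m = ceil(sqrt(166)) = 13.
Baby table (55^j mod 167 for j=0..12):
  0:1  1:55  2:19  3:43  4:27  5:149  6:12  7:159
  8:61  9:15  10:157  11:118  12:144
Giant step factor: 55^(-13) ≡ 40 (mod 167).
Scan 101·40^i mod 167 for i = 0, 1, …:
  i=0: 101   i=1: 32   i=2: 111   i=3: 98
  i=4: 79   i=5: 154   i=6: 148   i=7: 75
  i=8: 161   i=9: 94   i=10: 86   i=11: 100
  i=12: 159
Match at i=12, j=7: a = 12·13 + 7 = 163.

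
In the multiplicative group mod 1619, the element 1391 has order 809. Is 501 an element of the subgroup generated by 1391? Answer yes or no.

501 ∈ ⟨1391⟩ iff 501^809 ≡ 1 (mod 1619), since |⟨1391⟩| = 809.
501^809 mod 1619 = 1618.
Since 1618 ≠ 1, 501 does not lie in the subgroup.

no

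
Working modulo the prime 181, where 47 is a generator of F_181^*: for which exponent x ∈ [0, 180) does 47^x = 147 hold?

62

Baby-step giant-step with m = ceil(sqrt(180)) = 14.
Baby table (47^j mod 181 for j=0..13):
  0:1  1:47  2:37  3:110  4:102  5:88  6:154  7:179
  8:87  9:107  10:142  11:158  12:5  13:54
Giant step factor: 47^(-14) ≡ 136 (mod 181).
Scan 147·136^i mod 181 for i = 0, 1, …:
  i=0: 147   i=1: 82   i=2: 111   i=3: 73
  i=4: 154
Match at i=4, j=6: x = 4·14 + 6 = 62.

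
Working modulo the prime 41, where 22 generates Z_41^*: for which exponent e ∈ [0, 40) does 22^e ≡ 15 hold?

33

Successive powers of 22 modulo 41:
  22^0=1  22^1=22  22^2=33  22^3=29  22^4=23  22^5=14
  22^6=21  22^7=11  22^8=37  22^9=35  22^10=32  22^11=7
  22^12=31  22^13=26  22^14=39  22^15=38  22^16=16  22^17=24
  22^18=36  22^19=13  22^20=40  22^21=19  22^22=8  22^23=12
  22^24=18  22^25=27  22^26=20  22^27=30  22^28=4  22^29=6
  22^30=9  22^31=34  22^32=10  22^33=15
So 22^33 ≡ 15 (mod 41), giving e = 33.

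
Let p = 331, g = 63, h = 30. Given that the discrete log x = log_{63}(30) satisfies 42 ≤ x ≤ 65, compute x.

Compute 63^42 mod 331 = 153, then multiply by 63 repeatedly:
  63^42=153  63^43=40  63^44=203  63^45=211  63^46=53
  63^47=29  63^48=172  63^49=244  63^50=146  63^51=261
  63^52=224  63^53=210  63^54=321  63^55=32  63^56=30
Found 30 at exponent 56.

56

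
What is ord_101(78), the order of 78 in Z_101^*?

25

The order of 78 must divide p − 1 = 100 = 2^2 · 5^2.
Divisors: 1, 2, 4, 5, 10, 20, 25, 50, 100.
Check each in increasing order: 78^1 ≡ 78;  78^2 ≡ 24;  78^4 ≡ 71;  78^5 ≡ 84;  78^10 ≡ 87;  78^20 ≡ 95;  78^25 ≡ 1.
Smallest exponent giving 1 is 25.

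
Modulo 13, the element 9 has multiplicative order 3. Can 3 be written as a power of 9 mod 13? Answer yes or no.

yes

⟨9⟩ has order 3; its elements mod 13 are {1, 3, 9}.
3 is in this set.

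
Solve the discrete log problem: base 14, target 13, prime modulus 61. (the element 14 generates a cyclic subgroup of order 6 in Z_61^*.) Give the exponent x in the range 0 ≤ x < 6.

2

Successive powers of 14 modulo 61:
  14^0=1  14^1=14  14^2=13
So 14^2 ≡ 13 (mod 61), giving x = 2.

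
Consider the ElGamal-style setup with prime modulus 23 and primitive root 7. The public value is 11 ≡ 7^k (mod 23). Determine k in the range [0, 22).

19

Successive powers of 7 modulo 23:
  7^0=1  7^1=7  7^2=3  7^3=21  7^4=9  7^5=17
  7^6=4  7^7=5  7^8=12  7^9=15  7^10=13  7^11=22
  7^12=16  7^13=20  7^14=2  7^15=14  7^16=6  7^17=19
  7^18=18  7^19=11
So 7^19 ≡ 11 (mod 23), giving k = 19.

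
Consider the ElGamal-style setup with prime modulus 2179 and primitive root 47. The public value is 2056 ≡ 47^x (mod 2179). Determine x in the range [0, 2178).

1815

Baby-step giant-step with m = ceil(sqrt(2178)) = 47.
Baby table (47^j mod 2179 for j=0..46):
  0:1  1:47  2:30  3:1410  4:900  5:899  6:852  7:822
  8:1591  9:691  10:1971  11:1119  12:297  13:885  14:194  15:402
  16:1462  17:1165  18:280  19:86  20:1863  21:401  22:1415  23:1135
  24:1049  25:1365  26:964  27:1728  28:593  29:1723  30:358  31:1573
  32:2024  33:1431  34:1887  35:1529  36:2135  37:111  38:859  39:1151
  40:1801  41:1845  42:1734  43:875  44:1903  45:102  46:436
Giant step factor: 47^(-47) ≡ 371 (mod 2179).
Scan 2056·371^i mod 2179 for i = 0, 1, …:
  i=0: 2056   i=1: 126   i=2: 987   i=3: 105
  i=4: 1912   i=5: 1177   i=6: 867   i=7: 1344
  i=8: 1812   i=9: 1120     …   i=37: 1379
  i=38: 1723
Match at i=38, j=29: x = 38·47 + 29 = 1815.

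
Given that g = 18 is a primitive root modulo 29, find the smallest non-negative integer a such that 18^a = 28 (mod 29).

14

Successive powers of 18 modulo 29:
  18^0=1  18^1=18  18^2=5  18^3=3  18^4=25  18^5=15
  18^6=9  18^7=17  18^8=16  18^9=27  18^10=22  18^11=19
  18^12=23  18^13=8  18^14=28
So 18^14 ≡ 28 (mod 29), giving a = 14.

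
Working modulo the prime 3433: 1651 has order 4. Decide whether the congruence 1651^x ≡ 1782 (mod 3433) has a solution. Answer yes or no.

yes

⟨1651⟩ has order 4; its elements mod 3433 are {1, 1651, 1782, 3432}.
1782 is in this set.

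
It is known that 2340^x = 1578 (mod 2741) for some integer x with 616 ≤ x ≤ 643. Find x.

638

Compute 2340^616 mod 2741 = 2580, then multiply by 2340 repeatedly:
  2340^616=2580  2340^617=1518  2340^618=2525  2340^619=1645  2340^620=936
  2340^621=181  2340^622=1426  2340^623=1043  2340^624=1130  2340^625=1876
  2340^626=1499  2340^627=1921  2340^628=2641  2340^629=1726  2340^630=1347
  2340^631=2571  2340^632=2386  2340^633=2564  2340^634=2452  2340^635=767
  2340^636=2166  2340^637=331  2340^638=1578
Found 1578 at exponent 638.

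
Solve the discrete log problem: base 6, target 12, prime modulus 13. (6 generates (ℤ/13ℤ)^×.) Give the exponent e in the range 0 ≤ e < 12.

6

Successive powers of 6 modulo 13:
  6^0=1  6^1=6  6^2=10  6^3=8  6^4=9  6^5=2
  6^6=12
So 6^6 ≡ 12 (mod 13), giving e = 6.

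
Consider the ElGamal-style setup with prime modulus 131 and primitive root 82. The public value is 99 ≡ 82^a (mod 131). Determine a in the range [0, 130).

Successive powers of 82 modulo 131:
  82^0=1  82^1=82  82^2=43  82^3=120  82^4=15  82^5=51
  82^6=121  82^7=97  82^8=94  82^9=110  82^10=112  82^11=14
  82^12=100  82^13=78  82^14=108  82^15=79  82^16=59  82^17=122
  82^18=48  82^19=6  82^20=99
So 82^20 ≡ 99 (mod 131), giving a = 20.

20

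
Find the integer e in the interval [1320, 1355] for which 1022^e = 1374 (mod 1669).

Compute 1022^1320 mod 1669 = 87, then multiply by 1022 repeatedly:
  1022^1320=87  1022^1321=457  1022^1322=1403  1022^1323=195  1022^1324=679
  1022^1325=1303  1022^1326=1473  1022^1327=1637  1022^1328=676  1022^1329=1575
  1022^1330=734  1022^1331=767  1022^1332=1113  1022^1333=897  1022^1334=453
  1022^1335=653  1022^1336=1435  1022^1337=1188  1022^1338=773  1022^1339=569
  1022^1340=706  1022^1341=524  1022^1342=1448  1022^1343=1122  1022^1344=81
  1022^1345=1001  1022^1346=1594  1022^1347=124  1022^1348=1553  1022^1349=1616
  1022^1350=911  1022^1351=1409  1022^1352=1320  1022^1353=488  1022^1354=1374
Found 1374 at exponent 1354.

1354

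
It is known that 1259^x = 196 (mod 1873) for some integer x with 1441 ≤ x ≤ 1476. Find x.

1476

Compute 1259^1441 mod 1873 = 159, then multiply by 1259 repeatedly:
  1259^1441=159  1259^1442=1643  1259^1443=745  1259^1444=1455  1259^1445=51
  1259^1446=527  1259^1447=451  1259^1448=290  1259^1449=1748  1259^1450=1830
  1259^1451=180  1259^1452=1860  1259^1453=490  1259^1454=693  1259^1455=1542
  1259^1456=950  1259^1457=1076  1259^1458=505  1259^1459=848  1259^1460=22
  1259^1461=1476  1259^1462=268  1259^1463=272  1259^1464=1562  1259^1465=1781
  1259^1466=298  1259^1467=582  1259^1468=395  1259^1469=960  1259^1470=555
  1259^1471=116  1259^1472=1823  1259^1473=732  1259^1474=72  1259^1475=744
  1259^1476=196
Found 196 at exponent 1476.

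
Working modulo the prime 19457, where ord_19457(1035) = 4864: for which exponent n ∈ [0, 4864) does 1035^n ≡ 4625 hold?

2145

Baby-step giant-step with m = ceil(sqrt(4864)) = 70.
Baby table (1035^j mod 19457 for j=0..69):
  0:1  1:1035  2:1090  3:19101  4:1223  5:1100  6:9994  7:12123
  8:16997  9:2767  10:3666  11:195  12:7255  13:17980  14:8408  15:5001
  16:473  17:3130  18:9688  19:6725  20:14226  21:14418  22:18568  23:13821
  24:3840  25:5172  26:2345  27:14407  28:7183  29:1831  30:7756  31:11176
  32:9702  33:1758  34:10029  35:9434  36:16233  37:9764  38:7557  39:19238
  40:6819  41:14231  42:136  43:4561  44:12041  45:9955  46:10672  47:13401
  48:16651  49:14340  50:15666  51:6629  52:12151  53:7063  54:13830  55:13155
  56:14982  57:18598  58:5957  59:17083  60:13949  61:121  62:8493  63:15148
  64:15295  65:11784  66:16358  67:2940  68:7608  69:13652
Giant step factor: 1035^(-70) ≡ 4486 (mod 19457).
Scan 4625·4486^i mod 19457 for i = 0, 1, …:
  i=0: 4625   i=1: 6588   i=2: 18042   i=3: 14749
  i=4: 10214   i=5: 18226   i=6: 3522   i=7: 608
  i=8: 3508   i=9: 15632     …   i=29: 128
  i=30: 9955
Match at i=30, j=45: n = 30·70 + 45 = 2145.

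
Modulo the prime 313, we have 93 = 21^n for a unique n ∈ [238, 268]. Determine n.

Compute 21^238 mod 313 = 196, then multiply by 21 repeatedly:
  21^238=196  21^239=47  21^240=48  21^241=69  21^242=197
  21^243=68  21^244=176  21^245=253  21^246=305  21^247=145
  21^248=228  21^249=93
Found 93 at exponent 249.

249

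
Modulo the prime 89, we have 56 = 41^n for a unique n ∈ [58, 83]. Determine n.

69

Compute 41^58 mod 89 = 49, then multiply by 41 repeatedly:
  41^58=49  41^59=51  41^60=44  41^61=24  41^62=5
  41^63=27  41^64=39  41^65=86  41^66=55  41^67=30
  41^68=73  41^69=56
Found 56 at exponent 69.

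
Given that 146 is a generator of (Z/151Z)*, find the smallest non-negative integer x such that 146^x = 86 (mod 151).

144

Baby-step giant-step with m = ceil(sqrt(150)) = 13.
Baby table (146^j mod 151 for j=0..12):
  0:1  1:146  2:25  3:26  4:21  5:46  6:72  7:93
  8:139  9:60  10:2  11:141  12:50
Giant step factor: 146^(-13) ≡ 61 (mod 151).
Scan 86·61^i mod 151 for i = 0, 1, …:
  i=0: 86   i=1: 112   i=2: 37   i=3: 143
  i=4: 116   i=5: 130   i=6: 78   i=7: 77
  i=8: 16   i=9: 70   i=10: 42   i=11: 146
Match at i=11, j=1: x = 11·13 + 1 = 144.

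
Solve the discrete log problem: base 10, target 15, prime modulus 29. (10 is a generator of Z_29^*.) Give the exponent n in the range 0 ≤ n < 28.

17

Successive powers of 10 modulo 29:
  10^0=1  10^1=10  10^2=13  10^3=14  10^4=24  10^5=8
  10^6=22  10^7=17  10^8=25  10^9=18  10^10=6  10^11=2
  10^12=20  10^13=26  10^14=28  10^15=19  10^16=16  10^17=15
So 10^17 ≡ 15 (mod 29), giving n = 17.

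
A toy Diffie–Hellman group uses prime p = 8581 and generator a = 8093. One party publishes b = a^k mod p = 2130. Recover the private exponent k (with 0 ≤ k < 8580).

Baby-step giant-step with m = ceil(sqrt(8580)) = 93.
Baby table (8093^j mod 8581 for j=0..92):
  0:1  1:8093  2:6457  3:6792  4:6351  5:7034  6:8389  7:7886
  8:4501  9:248  10:7691  11:5270  12:2540  13:4725  14:2489  15:3870
  16:7841  17:718  18:1437  19:2386  20:2648  21:3507  22:4784  23:8021
  24:7269  25:5262  26:6444  27:4555  28:8220  29:4548  30:3055  31:2254
  32:6997  33:702  34:664  35:2046  36:5529  37:4863  38:3793  39:2512
  40:1227  41:1894  42:2476  43:1633  44:1129  45:6813  46:4684  47:5335
  48:5144  49:3961  50:6338  51:4797  52:1677  53:5400  54:7748  55:3197
  56:1606  57:5724  58:4094  59:1501  60:5478  61:4008  62:564  63:7941
  64:3404  65:3562  66:3687  67:2754  68:3265  69:2746  70:7169  71:2576
  72:4319  73:3254  74:8114  75:4790  76:5093  77:3106  78:3109  79:1645
  80:3854  81:7068  82:378  83:4318  84:3742  85:1657  86:6579  87:7323
  88:4653  89:3301  90:2340  91:7934  92:6820
Giant step factor: 8093^(-93) ≡ 6923 (mod 8581).
Scan 2130·6923^i mod 8581 for i = 0, 1, …:
  i=0: 2130   i=1: 3832   i=2: 5065   i=3: 3029
  i=4: 6384   i=5: 4282   i=6: 5512   i=7: 8450
  i=8: 2673   i=9: 4543     …   i=29: 5393
  i=30: 8389
Match at i=30, j=6: k = 30·93 + 6 = 2796.

2796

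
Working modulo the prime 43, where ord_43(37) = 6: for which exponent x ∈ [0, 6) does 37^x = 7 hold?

5

Successive powers of 37 modulo 43:
  37^0=1  37^1=37  37^2=36  37^3=42  37^4=6  37^5=7
So 37^5 ≡ 7 (mod 43), giving x = 5.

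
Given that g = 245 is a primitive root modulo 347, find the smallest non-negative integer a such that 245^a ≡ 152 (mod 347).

Baby-step giant-step with m = ceil(sqrt(346)) = 19.
Baby table (245^j mod 347 for j=0..18):
  0:1  1:245  2:341  3:265  4:36  5:145  6:131  7:171
  8:255  9:15  10:205  11:257  12:158  13:193  14:93  15:230
  16:136  17:8  18:225
Giant step factor: 245^(-19) ≡ 253 (mod 347).
Scan 152·253^i mod 347 for i = 0, 1, …:
  i=0: 152   i=1: 286   i=2: 182   i=3: 242
  i=4: 154   i=5: 98   i=6: 157   i=7: 163
  i=8: 293   i=9: 218   i=10: 328   i=11: 51
  i=12: 64   i=13: 230
Match at i=13, j=15: a = 13·19 + 15 = 262.

262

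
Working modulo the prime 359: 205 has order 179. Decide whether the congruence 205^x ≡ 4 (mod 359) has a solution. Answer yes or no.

4 ∈ ⟨205⟩ iff 4^179 ≡ 1 (mod 359), since |⟨205⟩| = 179.
4^179 mod 359 = 1.
Since 1 = 1, 4 lies in the subgroup.

yes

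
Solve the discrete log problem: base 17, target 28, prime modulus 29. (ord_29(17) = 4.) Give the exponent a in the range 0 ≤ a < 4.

2

Successive powers of 17 modulo 29:
  17^0=1  17^1=17  17^2=28
So 17^2 ≡ 28 (mod 29), giving a = 2.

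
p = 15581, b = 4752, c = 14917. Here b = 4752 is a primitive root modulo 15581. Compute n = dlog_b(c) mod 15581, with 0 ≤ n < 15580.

Baby-step giant-step with m = ceil(sqrt(15580)) = 125.
Baby table (4752^j mod 15581 for j=0..124):
  0:1  1:4752  2:4635  3:9567  4:12607  5:15100  6:4695  7:14229
  8:10249  9:12623  10:13227  11:950  12:11491  13:9408  14:4927  15:10442
  16:10480  17:4084  18:8823  19:14006  20:10061  21:7364  22:14383  23:9750
  24:9687  25:6350  26:10384  27:15322  28:131  29:14853  30:15107  31:6797
  32:15512  33:14894  34:7386  35:9860  36:2653  37:2027  38:3246  39:15383
  40:9545  41:1549  42:6616  43:12355  44:1752  45:5250  46:2819  47:11809
  48:9187  49:14243  50:14453  51:15189  52:6936  53:6057  54:4757  55:12814
  56:1580  57:13699  58:230  59:2290  60:6542  61:3489  62:1544  63:14018
  64:4761  65:660  66:4539  67:5224  68:3915  69:366  70:9741  71:13662
  72:11378  73:2186  74:10926  75:4460  76:3760  77:11694  78:8042  79:10972
  80:4918  81:14417  82:15508  83:11467  84:4427  85:2754  86:14549  87:3951
  88:47  89:5210  90:15292  91:13381  92:451  93:8555  94:2531  95:14361
  96:14273  97:1203  98:14010  99:13488  100:10323  101:5908  102:13435  103:7763
  104:9549  105:4976  106:9575  107:3880  108:5437  109:3326  110:6018  111:6401
  112:3440  113:2411  114:5037  115:3408  116:6157  117:12527  118:8884  119:7839
  120:12338  121:14454  122:4360  123:11571  124:43
Giant step factor: 4752^(-125) ≡ 14812 (mod 15581).
Scan 14917·14812^i mod 15581 for i = 0, 1, …:
  i=0: 14917   i=1: 12024   i=2: 8658   i=3: 10666
  i=4: 9033   i=5: 2749   i=6: 5035   i=7: 7754
  i=8: 4697   i=9: 2799     …   i=117: 3293
  i=118: 7386
Match at i=118, j=34: n = 118·125 + 34 = 14784.

14784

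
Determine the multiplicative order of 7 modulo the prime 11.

10

The order of 7 must divide p − 1 = 10 = 2 · 5.
Divisors: 1, 2, 5, 10.
Check each in increasing order: 7^1 ≡ 7;  7^2 ≡ 5;  7^5 ≡ 10;  7^10 ≡ 1.
Smallest exponent giving 1 is 10.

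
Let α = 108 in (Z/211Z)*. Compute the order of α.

210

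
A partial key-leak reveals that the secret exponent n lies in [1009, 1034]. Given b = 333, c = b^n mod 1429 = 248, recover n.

Compute 333^1009 mod 1429 = 203, then multiply by 333 repeatedly:
  333^1009=203  333^1010=436  333^1011=859  333^1012=247  333^1013=798
  333^1014=1369  333^1015=26  333^1016=84  333^1017=821  333^1018=454
  333^1019=1137  333^1020=1365  333^1021=123  333^1022=947  333^1023=971
  333^1024=389  333^1025=927  333^1026=27  333^1027=417  333^1028=248
Found 248 at exponent 1028.

1028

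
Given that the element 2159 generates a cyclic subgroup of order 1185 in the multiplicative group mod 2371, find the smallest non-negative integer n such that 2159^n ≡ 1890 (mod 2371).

582

Baby-step giant-step with m = ceil(sqrt(1185)) = 35.
Baby table (2159^j mod 2371 for j=0..34):
  0:1  1:2159  2:2266  3:921  4:1541  5:506  6:1794  7:1403
  8:1310  9:2058  10:2339  11:2042  12:989  13:1351  14:479  15:405
  16:1867  17:153  18:758  19:532  20:1024  21:1044  22:1546  23:1817
  24:1269  25:1266  26:1902  27:2217  28:1825  29:1944  30:426  31:2157
  32:319  33:1131  34:2070
Giant step factor: 2159^(-35) ≡ 879 (mod 2371).
Scan 1890·879^i mod 2371 for i = 0, 1, …:
  i=0: 1890   i=1: 1610   i=2: 2074   i=3: 2118
  i=4: 487   i=5: 1293   i=6: 838   i=7: 1592
  i=8: 478   i=9: 495     …   i=15: 784
  i=16: 1546
Match at i=16, j=22: n = 16·35 + 22 = 582.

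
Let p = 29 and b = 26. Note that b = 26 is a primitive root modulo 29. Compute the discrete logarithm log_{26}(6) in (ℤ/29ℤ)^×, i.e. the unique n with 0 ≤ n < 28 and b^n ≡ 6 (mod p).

Successive powers of 26 modulo 29:
  26^0=1  26^1=26  26^2=9  26^3=2  26^4=23  26^5=18
  26^6=4  26^7=17  26^8=7  26^9=8  26^10=5  26^11=14
  26^12=16  26^13=10  26^14=28  26^15=3  26^16=20  26^17=27
  26^18=6
So 26^18 ≡ 6 (mod 29), giving n = 18.

18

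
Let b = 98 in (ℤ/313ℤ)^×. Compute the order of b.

The order of 98 must divide p − 1 = 312 = 2^3 · 3 · 13.
Divisors: 1, 2, 3, 4, 6, 8, 12, 13, 24, 26, 39, 52, 78, 104, 156, 312.
Check each in increasing order: 98^1 ≡ 98;  98^2 ≡ 214;  98^3 ≡ 1.
Smallest exponent giving 1 is 3.

3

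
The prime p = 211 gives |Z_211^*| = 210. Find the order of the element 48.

The order of 48 must divide p − 1 = 210 = 2 · 3 · 5 · 7.
Divisors: 1, 2, 3, 5, 6, 7, 10, 14, 15, 21, 30, 35, 42, 70, 105, 210.
Check each in increasing order: 48^1 ≡ 48;  48^2 ≡ 194;  48^3 ≡ 28;  48^5 ≡ 157;  48^6 ≡ 151;  48^7 ≡ 74;  48^10 ≡ 173;  48^14 ≡ 201;  48^15 ≡ 153;  48^21 ≡ 104;  48^30 ≡ 199;  48^35 ≡ 15;  48^42 ≡ 55;  48^70 ≡ 14;  48^105 ≡ 210;  48^210 ≡ 1.
Smallest exponent giving 1 is 210.

210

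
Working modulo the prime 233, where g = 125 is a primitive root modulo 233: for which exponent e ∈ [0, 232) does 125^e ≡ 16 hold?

144

Baby-step giant-step with m = ceil(sqrt(232)) = 16.
Baby table (125^j mod 233 for j=0..15):
  0:1  1:125  2:14  3:119  4:196  5:35  6:181  7:24
  8:204  9:103  10:60  11:44  12:141  13:150  14:110  15:3
Giant step factor: 125^(-16) ≡ 64 (mod 233).
Scan 16·64^i mod 233 for i = 0, 1, …:
  i=0: 16   i=1: 92   i=2: 63   i=3: 71
  i=4: 117   i=5: 32   i=6: 184   i=7: 126
  i=8: 142   i=9: 1
Match at i=9, j=0: e = 9·16 + 0 = 144.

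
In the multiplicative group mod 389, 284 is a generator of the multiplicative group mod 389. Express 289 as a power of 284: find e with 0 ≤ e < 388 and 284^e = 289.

188

Baby-step giant-step with m = ceil(sqrt(388)) = 20.
Baby table (284^j mod 389 for j=0..19):
  0:1  1:284  2:133  3:39  4:184  5:130  6:354  7:174
  8:13  9:191  10:173  11:118  12:58  13:134  14:323  15:317
  16:169  17:149  18:304  19:367
Giant step factor: 284^(-20) ≡ 81 (mod 389).
Scan 289·81^i mod 389 for i = 0, 1, …:
  i=0: 289   i=1: 69   i=2: 143   i=3: 302
  i=4: 344   i=5: 245   i=6: 6   i=7: 97
  i=8: 77   i=9: 13
Match at i=9, j=8: e = 9·20 + 8 = 188.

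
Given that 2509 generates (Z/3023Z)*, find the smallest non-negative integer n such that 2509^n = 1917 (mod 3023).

Baby-step giant-step with m = ceil(sqrt(3022)) = 55.
Baby table (2509^j mod 3023 for j=0..54):
  0:1  1:2509  2:1195  3:2462  4:1169  5:711  6:329  7:182
  8:165  9:2857  10:680  11:1148  12:2436  13:2441  14:2894  15:2823
  16:18  17:2840  18:349  19:1994  20:2904  21:706  22:2899  23:253
  24:2970  25:35  26:148  27:2526  28:1526  29:1616  30:701  31:2446
  32:324  33:2752  34:236  35:2639  36:881  37:616  38:791  39:1531
  40:2069  41:630  42:2664  43:123  44:261  45:1881  46:526  47:1706
  48:2809  49:1168  50:1225  51:2157  52:743  53:2019  54:2146
Giant step factor: 2509^(-55) ≡ 2334 (mod 3023).
Scan 1917·2334^i mod 3023 for i = 0, 1, …:
  i=0: 1917   i=1: 238   i=2: 2283   i=3: 1996
  i=4: 221   i=5: 1904   i=6: 126   i=7: 853
  i=8: 1768   i=9: 117     …   i=44: 1217
  i=45: 1881
Match at i=45, j=45: n = 45·55 + 45 = 2520.

2520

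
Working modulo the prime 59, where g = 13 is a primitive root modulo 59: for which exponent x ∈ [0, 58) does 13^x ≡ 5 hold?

4

Successive powers of 13 modulo 59:
  13^0=1  13^1=13  13^2=51  13^3=14  13^4=5
So 13^4 ≡ 5 (mod 59), giving x = 4.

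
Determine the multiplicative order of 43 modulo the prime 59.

58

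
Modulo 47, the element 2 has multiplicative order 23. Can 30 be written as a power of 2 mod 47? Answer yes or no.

no

⟨2⟩ has order 23; its elements mod 47 are {1, 2, 3, 4, 6, 7, 8, 9, 12, 14, 16, 17, 18, 21, 24, 25, 27, 28, 32, 34, 36, 37, 42}.
30 is not in this set.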